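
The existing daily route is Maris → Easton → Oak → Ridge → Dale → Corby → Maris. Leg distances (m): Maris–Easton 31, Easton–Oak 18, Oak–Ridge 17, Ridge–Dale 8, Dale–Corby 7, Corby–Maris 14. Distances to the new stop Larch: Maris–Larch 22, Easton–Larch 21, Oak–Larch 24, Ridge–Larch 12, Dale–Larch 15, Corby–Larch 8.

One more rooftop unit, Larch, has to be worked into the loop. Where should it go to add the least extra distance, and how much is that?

Minimum extra distance: 12 m, inserting Larch between Maris and Easton.

Insertion cost between consecutive stops i–j is d(i,Larch) + d(Larch,j) − d(i,j):
  between Maris and Easton: 22 + 21 − 31 = 12
  between Easton and Oak: 21 + 24 − 18 = 27
  between Oak and Ridge: 24 + 12 − 17 = 19
  between Ridge and Dale: 12 + 15 − 8 = 19
  between Dale and Corby: 15 + 8 − 7 = 16
  between Corby and Maris: 8 + 22 − 14 = 16
Cheapest insertion is between Maris and Easton, adding 12.
New total = 95 + 12 = 107.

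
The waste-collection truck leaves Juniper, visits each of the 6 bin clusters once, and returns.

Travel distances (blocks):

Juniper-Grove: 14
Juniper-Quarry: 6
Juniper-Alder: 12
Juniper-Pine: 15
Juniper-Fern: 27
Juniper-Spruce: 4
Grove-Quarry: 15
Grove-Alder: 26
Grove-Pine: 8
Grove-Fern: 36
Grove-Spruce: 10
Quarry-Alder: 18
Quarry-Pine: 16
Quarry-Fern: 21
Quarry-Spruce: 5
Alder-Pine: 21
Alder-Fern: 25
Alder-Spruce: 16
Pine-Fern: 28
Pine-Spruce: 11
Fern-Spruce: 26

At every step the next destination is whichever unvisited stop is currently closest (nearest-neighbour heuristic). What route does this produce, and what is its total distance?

Juniper → [Spruce:4 / Quarry:6 / Alder:12 / Grove:14 / Pine:15 / Fern:27] → Spruce (4)
Spruce → [Quarry:5 / Grove:10 / Pine:11 / Alder:16 / Fern:26] → Quarry (5)
Quarry → [Grove:15 / Pine:16 / Alder:18 / Fern:21] → Grove (15)
Grove → [Pine:8 / Alder:26 / Fern:36] → Pine (8)
Pine → [Alder:21 / Fern:28] → Alder (21)
Alder → [Fern:25] → Fern (25)
Return Fern→Juniper: 27.
Total = 4 + 5 + 15 + 8 + 21 + 25 + 27 = 105.

Total distance 105 blocks via the nearest-neighbour route Juniper → Spruce → Quarry → Grove → Pine → Alder → Fern → Juniper.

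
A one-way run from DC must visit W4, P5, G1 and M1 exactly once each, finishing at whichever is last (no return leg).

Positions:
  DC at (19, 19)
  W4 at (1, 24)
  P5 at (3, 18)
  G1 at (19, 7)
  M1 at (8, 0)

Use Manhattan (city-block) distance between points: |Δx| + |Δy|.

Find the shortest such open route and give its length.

Shortest open route: 61.

There are 4! = 24 possible orderings.
DC→W4→P5→G1→M1: 23+8+27+18 = 76
DC→W4→P5→M1→G1: 23+8+23+18 = 72
DC→W4→G1→P5→M1: 23+35+27+23 = 108
DC→W4→G1→M1→P5: 23+35+18+23 = 99
DC→W4→M1→P5→G1: 23+31+23+27 = 104
DC→W4→M1→G1→P5: 23+31+18+27 = 99
DC→P5→W4→G1→M1: 17+8+35+18 = 78
DC→P5→W4→M1→G1: 17+8+31+18 = 74
DC→P5→G1→W4→M1: 17+27+35+31 = 110
DC→P5→G1→M1→W4: 17+27+18+31 = 93
DC→P5→M1→W4→G1: 17+23+31+35 = 106
DC→P5→M1→G1→W4: 17+23+18+35 = 93
DC→G1→W4→P5→M1: 12+35+8+23 = 78
DC→G1→W4→M1→P5: 12+35+31+23 = 101
… (10 more)
DC→G1→M1→P5→W4: 12+18+23+8 = 61  ← best
The minimum is 61.
One shortest path: DC → G1 → M1 → P5 → W4.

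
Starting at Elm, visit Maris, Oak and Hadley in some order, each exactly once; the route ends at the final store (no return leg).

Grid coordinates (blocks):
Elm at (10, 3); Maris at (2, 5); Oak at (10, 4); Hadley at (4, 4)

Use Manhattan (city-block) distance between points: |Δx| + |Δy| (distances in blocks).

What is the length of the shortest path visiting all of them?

There are 3! = 6 possible orderings.
Elm - Maris - Oak - Hadley: 10+9+6 = 25
Elm - Maris - Hadley - Oak: 10+3+6 = 19
Elm - Oak - Maris - Hadley: 1+9+3 = 13
Elm - Oak - Hadley - Maris: 1+6+3 = 10
Elm - Hadley - Maris - Oak: 7+3+9 = 19
Elm - Hadley - Oak - Maris: 7+6+9 = 22
The minimum is 10.
One shortest path: Elm → Oak → Hadley → Maris.

Minimum one-way distance = 10 blocks.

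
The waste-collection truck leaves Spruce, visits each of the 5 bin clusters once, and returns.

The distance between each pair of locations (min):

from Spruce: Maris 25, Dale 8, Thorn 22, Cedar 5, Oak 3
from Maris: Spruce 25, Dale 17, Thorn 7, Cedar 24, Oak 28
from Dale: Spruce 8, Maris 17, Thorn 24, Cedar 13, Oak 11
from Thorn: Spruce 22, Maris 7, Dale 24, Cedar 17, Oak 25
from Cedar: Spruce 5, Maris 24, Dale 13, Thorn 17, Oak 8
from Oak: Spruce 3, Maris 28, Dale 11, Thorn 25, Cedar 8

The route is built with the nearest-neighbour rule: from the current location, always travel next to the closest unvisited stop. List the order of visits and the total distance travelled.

Spruce → [Oak:3 / Cedar:5 / Dale:8 / Thorn:22 / Maris:25] → Oak (3)
Oak → [Cedar:8 / Dale:11 / Thorn:25 / Maris:28] → Cedar (8)
Cedar → [Dale:13 / Thorn:17 / Maris:24] → Dale (13)
Dale → [Maris:17 / Thorn:24] → Maris (17)
Maris → [Thorn:7] → Thorn (7)
Return Thorn→Spruce: 22.
Total = 3 + 8 + 13 + 17 + 7 + 22 = 70.

Nearest-neighbour total = 70 min; route Spruce → Oak → Cedar → Dale → Maris → Thorn → Spruce.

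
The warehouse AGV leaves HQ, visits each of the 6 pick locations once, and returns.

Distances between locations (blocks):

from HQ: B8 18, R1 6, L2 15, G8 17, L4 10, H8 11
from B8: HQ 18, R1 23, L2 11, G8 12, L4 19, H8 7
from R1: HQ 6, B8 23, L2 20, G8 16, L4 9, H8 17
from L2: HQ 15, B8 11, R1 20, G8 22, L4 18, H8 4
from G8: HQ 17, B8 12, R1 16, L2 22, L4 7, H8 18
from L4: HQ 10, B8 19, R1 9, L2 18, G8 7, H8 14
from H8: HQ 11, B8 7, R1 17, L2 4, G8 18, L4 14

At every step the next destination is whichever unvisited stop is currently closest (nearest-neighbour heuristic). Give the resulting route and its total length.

60 blocks along HQ → R1 → L4 → G8 → B8 → H8 → L2 → HQ.

HQ → [R1:6 / L4:10 / H8:11 / L2:15 / G8:17 / B8:18] → R1 (6)
R1 → [L4:9 / G8:16 / H8:17 / L2:20 / B8:23] → L4 (9)
L4 → [G8:7 / H8:14 / L2:18 / B8:19] → G8 (7)
G8 → [B8:12 / H8:18 / L2:22] → B8 (12)
B8 → [H8:7 / L2:11] → H8 (7)
H8 → [L2:4] → L2 (4)
Return L2→HQ: 15.
Total = 6 + 9 + 7 + 12 + 7 + 4 + 15 = 60.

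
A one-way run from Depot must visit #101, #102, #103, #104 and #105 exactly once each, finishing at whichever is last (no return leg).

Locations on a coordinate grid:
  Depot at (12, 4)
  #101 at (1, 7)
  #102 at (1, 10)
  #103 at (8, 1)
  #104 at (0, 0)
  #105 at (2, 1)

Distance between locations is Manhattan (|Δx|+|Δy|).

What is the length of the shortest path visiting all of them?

Shortest open route: 27.

There are 5! = 120 possible orderings.
Depot - #101 - #102 - #103 - #104 - #105: 14+3+16+9+3 = 45
Depot - #101 - #102 - #103 - #105 - #104: 14+3+16+6+3 = 42
Depot - #101 - #102 - #104 - #103 - #105: 14+3+11+9+6 = 43
Depot - #101 - #102 - #104 - #105 - #103: 14+3+11+3+6 = 37
Depot - #101 - #102 - #105 - #103 - #104: 14+3+10+6+9 = 42
Depot - #101 - #102 - #105 - #104 - #103: 14+3+10+3+9 = 39
Depot - #101 - #103 - #102 - #104 - #105: 14+13+16+11+3 = 57
Depot - #101 - #103 - #102 - #105 - #104: 14+13+16+10+3 = 56
Depot - #101 - #103 - #104 - #102 - #105: 14+13+9+11+10 = 57
Depot - #101 - #103 - #104 - #105 - #102: 14+13+9+3+10 = 49
Depot - #101 - #103 - #105 - #102 - #104: 14+13+6+10+11 = 54
Depot - #101 - #103 - #105 - #104 - #102: 14+13+6+3+11 = 47
Depot - #101 - #104 - #102 - #103 - #105: 14+8+11+16+6 = 55
Depot - #101 - #104 - #102 - #105 - #103: 14+8+11+10+6 = 49
… (106 more)
Depot - #103 - #105 - #104 - #101 - #102: 7+6+3+8+3 = 27  ← best
The minimum is 27.
One shortest path: Depot → #103 → #105 → #104 → #101 → #102.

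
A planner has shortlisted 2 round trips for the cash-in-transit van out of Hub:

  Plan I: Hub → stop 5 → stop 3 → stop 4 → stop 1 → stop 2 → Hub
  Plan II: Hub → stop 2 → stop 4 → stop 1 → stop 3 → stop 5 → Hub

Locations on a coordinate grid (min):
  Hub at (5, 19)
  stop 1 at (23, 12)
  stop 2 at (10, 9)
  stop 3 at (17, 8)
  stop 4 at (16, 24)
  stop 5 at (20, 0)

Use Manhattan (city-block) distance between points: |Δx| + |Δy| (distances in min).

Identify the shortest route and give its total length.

Plan I: 34 + 11 + 17 + 19 + 16 + 15 = 112
Plan II: 15 + 21 + 19 + 10 + 11 + 34 = 110

110 min — Plan II is the shortest.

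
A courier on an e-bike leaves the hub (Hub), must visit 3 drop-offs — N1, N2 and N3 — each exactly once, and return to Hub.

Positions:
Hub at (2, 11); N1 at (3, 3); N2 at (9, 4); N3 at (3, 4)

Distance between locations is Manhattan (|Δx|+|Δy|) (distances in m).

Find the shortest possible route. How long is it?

30 m — the shortest possible round trip.

Hub - N1 - N2 - N3 - Hub: 9+7+6+8 = 30
Hub - N1 - N3 - N2 - Hub: 9+1+6+14 = 30
Hub - N2 - N1 - N3 - Hub: 14+7+1+8 = 30
The minimum is 30.
One optimal route: Hub → N1 → N2 → N3 → Hub (or its reverse).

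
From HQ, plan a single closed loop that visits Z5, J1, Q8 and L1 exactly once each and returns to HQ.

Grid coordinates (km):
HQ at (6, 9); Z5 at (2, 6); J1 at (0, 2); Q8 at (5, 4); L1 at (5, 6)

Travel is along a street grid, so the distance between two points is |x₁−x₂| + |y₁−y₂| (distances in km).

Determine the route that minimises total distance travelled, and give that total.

Shortest round trip = 26 km.

HQ→Z5→J1→Q8→L1→HQ: 7+6+7+2+4 = 26
HQ→Z5→J1→L1→Q8→HQ: 7+6+9+2+6 = 30
HQ→Z5→Q8→J1→L1→HQ: 7+5+7+9+4 = 32
HQ→Z5→Q8→L1→J1→HQ: 7+5+2+9+13 = 36
HQ→Z5→L1→J1→Q8→HQ: 7+3+9+7+6 = 32
HQ→Z5→L1→Q8→J1→HQ: 7+3+2+7+13 = 32
HQ→J1→Z5→Q8→L1→HQ: 13+6+5+2+4 = 30
HQ→J1→Z5→L1→Q8→HQ: 13+6+3+2+6 = 30
HQ→J1→Q8→Z5→L1→HQ: 13+7+5+3+4 = 32
HQ→J1→L1→Z5→Q8→HQ: 13+9+3+5+6 = 36
HQ→Q8→Z5→J1→L1→HQ: 6+5+6+9+4 = 30
HQ→Q8→J1→Z5→L1→HQ: 6+7+6+3+4 = 26
The minimum is 26.
One optimal route: HQ → Z5 → J1 → Q8 → L1 → HQ (or its reverse).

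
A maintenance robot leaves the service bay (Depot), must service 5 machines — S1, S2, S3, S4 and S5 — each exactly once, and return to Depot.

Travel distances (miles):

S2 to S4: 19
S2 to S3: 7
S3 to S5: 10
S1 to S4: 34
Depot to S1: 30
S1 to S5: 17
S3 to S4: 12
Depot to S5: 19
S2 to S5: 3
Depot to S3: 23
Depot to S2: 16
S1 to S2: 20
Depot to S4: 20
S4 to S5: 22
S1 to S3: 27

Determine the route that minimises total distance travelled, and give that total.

Minimum total distance: 89 miles.

There are 60 distinct closed tours to check (reversals are equivalent).
Depot → S1 → S2 → S3 → S4 → S5 → Depot: 30+20+7+12+22+19 = 110
Depot → S1 → S2 → S3 → S5 → S4 → Depot: 30+20+7+10+22+20 = 109
Depot → S1 → S2 → S4 → S3 → S5 → Depot: 30+20+19+12+10+19 = 110
Depot → S1 → S2 → S4 → S5 → S3 → Depot: 30+20+19+22+10+23 = 124
Depot → S1 → S2 → S5 → S3 → S4 → Depot: 30+20+3+10+12+20 = 95
Depot → S1 → S2 → S5 → S4 → S3 → Depot: 30+20+3+22+12+23 = 110
Depot → S1 → S3 → S2 → S4 → S5 → Depot: 30+27+7+19+22+19 = 124
Depot → S1 → S3 → S2 → S5 → S4 → Depot: 30+27+7+3+22+20 = 109
Depot → S1 → S3 → S4 → S2 → S5 → Depot: 30+27+12+19+3+19 = 110
Depot → S1 → S3 → S4 → S5 → S2 → Depot: 30+27+12+22+3+16 = 110
Depot → S1 → S3 → S5 → S2 → S4 → Depot: 30+27+10+3+19+20 = 109
Depot → S1 → S3 → S5 → S4 → S2 → Depot: 30+27+10+22+19+16 = 124
Depot → S1 → S4 → S2 → S3 → S5 → Depot: 30+34+19+7+10+19 = 119
Depot → S1 → S4 → S2 → S5 → S3 → Depot: 30+34+19+3+10+23 = 119
… (46 more)
Depot → S1 → S5 → S2 → S3 → S4 → Depot: 30+17+3+7+12+20 = 89  ← best
The minimum is 89.
One optimal route: Depot → S1 → S5 → S2 → S3 → S4 → Depot (or its reverse).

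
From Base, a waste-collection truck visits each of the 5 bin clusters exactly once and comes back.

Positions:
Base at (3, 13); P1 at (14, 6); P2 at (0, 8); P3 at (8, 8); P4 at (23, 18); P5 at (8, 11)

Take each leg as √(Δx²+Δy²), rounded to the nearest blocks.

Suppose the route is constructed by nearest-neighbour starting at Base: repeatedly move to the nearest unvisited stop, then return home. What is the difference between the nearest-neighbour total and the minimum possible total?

Base: P5=5, P2=6, P3=7, P1=13, P4=21 ⇒ P5
P5: P3=3, P1=8, P2=9, P4=17 ⇒ P3
P3: P1=6, P2=8, P4=18 ⇒ P1
P1: P2=14, P4=15 ⇒ P2
P2: P4=25 ⇒ P4
NN route Base → P5 → P3 → P1 → P2 → P4 → Base costs 74.
Optimal: Base → P2 → P3 → P1 → P4 → P5 → Base costs 57 (by enumerating all 60 distinct tours).
Excess = 74 − 57 = 17.

Excess over optimum: 17 blocks.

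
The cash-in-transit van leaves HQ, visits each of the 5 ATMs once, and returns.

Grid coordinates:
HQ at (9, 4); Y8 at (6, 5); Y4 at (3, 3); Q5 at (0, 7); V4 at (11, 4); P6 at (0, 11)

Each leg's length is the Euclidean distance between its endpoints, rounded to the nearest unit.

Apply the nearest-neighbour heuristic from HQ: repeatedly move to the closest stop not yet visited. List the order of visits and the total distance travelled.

Total distance 31 via the nearest-neighbour route HQ → V4 → Y8 → Y4 → Q5 → P6 → HQ.

HQ → [V4:2 / Y8:3 / Y4:6 / Q5:9 / P6:11] → V4 (2)
V4 → [Y8:5 / Y4:8 / Q5:11 / P6:13] → Y8 (5)
Y8 → [Y4:4 / Q5:6 / P6:8] → Y4 (4)
Y4 → [Q5:5 / P6:9] → Q5 (5)
Q5 → [P6:4] → P6 (4)
Return P6→HQ: 11.
Total = 2 + 5 + 4 + 5 + 4 + 11 = 31.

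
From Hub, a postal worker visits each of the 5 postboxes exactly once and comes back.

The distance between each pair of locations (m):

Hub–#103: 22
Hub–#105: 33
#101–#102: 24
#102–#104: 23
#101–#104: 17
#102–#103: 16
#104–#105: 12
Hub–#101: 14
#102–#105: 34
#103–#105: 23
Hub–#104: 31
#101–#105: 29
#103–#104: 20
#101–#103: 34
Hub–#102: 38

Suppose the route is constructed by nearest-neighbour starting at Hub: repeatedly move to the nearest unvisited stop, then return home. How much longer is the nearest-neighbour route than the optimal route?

From Hub: #101=14, #103=22, #104=31, #105=33, #102=38 → choose #101 (14).
From #101: #104=17, #102=24, #105=29, #103=34 → choose #104 (17).
From #104: #105=12, #103=20, #102=23 → choose #105 (12).
From #105: #103=23, #102=34 → choose #103 (23).
From #103: #102=16 → choose #102 (16).
NN route Hub → #101 → #104 → #105 → #103 → #102 → Hub costs 120.
Optimal: Hub → #101 → #104 → #105 → #102 → #103 → Hub costs 115 (by enumerating all 60 distinct tours).
Excess = 120 − 115 = 5.

Excess over optimum: 5 m.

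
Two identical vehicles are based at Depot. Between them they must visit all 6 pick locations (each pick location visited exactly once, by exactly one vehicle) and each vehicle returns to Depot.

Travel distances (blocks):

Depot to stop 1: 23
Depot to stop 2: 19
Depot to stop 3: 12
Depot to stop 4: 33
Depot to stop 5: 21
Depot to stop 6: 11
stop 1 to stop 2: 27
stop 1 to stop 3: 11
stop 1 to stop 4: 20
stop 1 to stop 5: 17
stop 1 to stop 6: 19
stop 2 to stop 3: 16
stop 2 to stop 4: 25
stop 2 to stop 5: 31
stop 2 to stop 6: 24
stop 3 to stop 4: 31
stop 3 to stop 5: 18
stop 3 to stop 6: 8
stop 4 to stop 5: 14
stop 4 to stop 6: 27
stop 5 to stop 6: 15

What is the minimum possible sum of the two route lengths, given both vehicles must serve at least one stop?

Minimum combined distance: 120 blocks.

Check every non-empty split of the stops between the two vehicles; for each half take its own optimal tour:
  {stop 1} + {stop 2, stop 3, stop 4, stop 5, stop 6}: 46 + 93 = 139
  {stop 2} + {stop 1, stop 3, stop 4, stop 5, stop 6}: 38 + 83 = 121
  {stop 1, stop 2} + {stop 3, stop 4, stop 5, stop 6}: 69 + 82 = 151
  {stop 3} + {stop 1, stop 2, stop 4, stop 5, stop 6}: 24 + 105 = 129
  {stop 1, stop 3} + {stop 2, stop 4, stop 5, stop 6}: 46 + 84 = 130
  {stop 2, stop 3} + {stop 1, stop 4, stop 5, stop 6}: 47 + 83 = 130
  … (31 splits in total)
  {stop 1, stop 2, stop 3, stop 4, stop 5} + {stop 6}: 98 + 22 = 120  ← best
Best: vehicle 1 Depot → stop 2 → stop 4 → stop 5 → stop 1 → stop 3 → Depot = 98; vehicle 2 Depot → stop 6 → Depot = 22; combined 120.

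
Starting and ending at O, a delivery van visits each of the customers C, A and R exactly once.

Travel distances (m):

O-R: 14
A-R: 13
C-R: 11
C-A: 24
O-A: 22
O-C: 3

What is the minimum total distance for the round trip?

49 m — the shortest possible round trip.

With 3 stops there are 3!/2 = 3 distinct round trips (a route and its reverse cost the same).
O→C→A→R→O: 3+24+13+14 = 54
O→C→R→A→O: 3+11+13+22 = 49
O→A→C→R→O: 22+24+11+14 = 71
The minimum is 49.
One optimal route: O → C → R → A → O (or its reverse).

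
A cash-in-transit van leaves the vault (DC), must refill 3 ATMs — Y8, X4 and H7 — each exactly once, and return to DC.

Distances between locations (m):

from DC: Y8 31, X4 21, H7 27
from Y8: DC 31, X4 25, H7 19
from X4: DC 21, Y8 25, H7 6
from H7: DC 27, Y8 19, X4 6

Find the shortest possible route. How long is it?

There are 3 distinct closed tours to check (reversals are equivalent).
DC → Y8 → X4 → H7 → DC: 31+25+6+27 = 89
DC → Y8 → H7 → X4 → DC: 31+19+6+21 = 77
DC → X4 → Y8 → H7 → DC: 21+25+19+27 = 92
The minimum is 77.
One optimal route: DC → Y8 → H7 → X4 → DC (or its reverse).

77 m — the shortest possible round trip.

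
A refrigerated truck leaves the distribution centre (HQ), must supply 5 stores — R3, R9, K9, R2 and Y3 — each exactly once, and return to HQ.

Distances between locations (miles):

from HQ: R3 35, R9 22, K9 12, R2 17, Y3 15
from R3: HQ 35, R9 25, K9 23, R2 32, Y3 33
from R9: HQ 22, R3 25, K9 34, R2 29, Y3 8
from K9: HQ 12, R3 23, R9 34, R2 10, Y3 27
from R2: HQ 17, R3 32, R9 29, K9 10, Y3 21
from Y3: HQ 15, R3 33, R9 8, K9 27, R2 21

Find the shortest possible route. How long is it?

98 miles — the shortest possible round trip.

HQ - R3 - R9 - K9 - R2 - Y3 - HQ: 35+25+34+10+21+15 = 140
HQ - R3 - R9 - K9 - Y3 - R2 - HQ: 35+25+34+27+21+17 = 159
HQ - R3 - R9 - R2 - K9 - Y3 - HQ: 35+25+29+10+27+15 = 141
HQ - R3 - R9 - R2 - Y3 - K9 - HQ: 35+25+29+21+27+12 = 149
HQ - R3 - R9 - Y3 - K9 - R2 - HQ: 35+25+8+27+10+17 = 122
HQ - R3 - R9 - Y3 - R2 - K9 - HQ: 35+25+8+21+10+12 = 111
HQ - R3 - K9 - R9 - R2 - Y3 - HQ: 35+23+34+29+21+15 = 157
HQ - R3 - K9 - R9 - Y3 - R2 - HQ: 35+23+34+8+21+17 = 138
HQ - R3 - K9 - R2 - R9 - Y3 - HQ: 35+23+10+29+8+15 = 120
HQ - R3 - K9 - R2 - Y3 - R9 - HQ: 35+23+10+21+8+22 = 119
HQ - R3 - K9 - Y3 - R9 - R2 - HQ: 35+23+27+8+29+17 = 139
HQ - R3 - K9 - Y3 - R2 - R9 - HQ: 35+23+27+21+29+22 = 157
HQ - R3 - R2 - R9 - K9 - Y3 - HQ: 35+32+29+34+27+15 = 172
HQ - R3 - R2 - R9 - Y3 - K9 - HQ: 35+32+29+8+27+12 = 143
… (46 more)
HQ - R2 - K9 - R3 - R9 - Y3 - HQ: 17+10+23+25+8+15 = 98  ← best
The minimum is 98.
One optimal route: HQ → R2 → K9 → R3 → R9 → Y3 → HQ (or its reverse).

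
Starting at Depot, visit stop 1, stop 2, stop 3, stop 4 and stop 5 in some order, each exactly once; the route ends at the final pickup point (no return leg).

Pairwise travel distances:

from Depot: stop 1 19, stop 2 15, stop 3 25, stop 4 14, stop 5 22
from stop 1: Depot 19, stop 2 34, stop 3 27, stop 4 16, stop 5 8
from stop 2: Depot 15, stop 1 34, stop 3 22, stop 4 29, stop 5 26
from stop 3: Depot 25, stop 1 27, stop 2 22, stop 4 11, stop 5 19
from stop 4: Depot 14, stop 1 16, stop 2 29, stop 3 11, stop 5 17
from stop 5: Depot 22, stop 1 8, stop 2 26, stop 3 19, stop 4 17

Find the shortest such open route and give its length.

72 — the minimum one-way total.

There are 5! = 120 possible orderings.
Depot - stop 1 - stop 2 - stop 3 - stop 4 - stop 5: 19+34+22+11+17 = 103
Depot - stop 1 - stop 2 - stop 3 - stop 5 - stop 4: 19+34+22+19+17 = 111
Depot - stop 1 - stop 2 - stop 4 - stop 3 - stop 5: 19+34+29+11+19 = 112
Depot - stop 1 - stop 2 - stop 4 - stop 5 - stop 3: 19+34+29+17+19 = 118
Depot - stop 1 - stop 2 - stop 5 - stop 3 - stop 4: 19+34+26+19+11 = 109
Depot - stop 1 - stop 2 - stop 5 - stop 4 - stop 3: 19+34+26+17+11 = 107
Depot - stop 1 - stop 3 - stop 2 - stop 4 - stop 5: 19+27+22+29+17 = 114
Depot - stop 1 - stop 3 - stop 2 - stop 5 - stop 4: 19+27+22+26+17 = 111
Depot - stop 1 - stop 3 - stop 4 - stop 2 - stop 5: 19+27+11+29+26 = 112
Depot - stop 1 - stop 3 - stop 4 - stop 5 - stop 2: 19+27+11+17+26 = 100
Depot - stop 1 - stop 3 - stop 5 - stop 2 - stop 4: 19+27+19+26+29 = 120
Depot - stop 1 - stop 3 - stop 5 - stop 4 - stop 2: 19+27+19+17+29 = 111
Depot - stop 1 - stop 4 - stop 2 - stop 3 - stop 5: 19+16+29+22+19 = 105
Depot - stop 1 - stop 4 - stop 2 - stop 5 - stop 3: 19+16+29+26+19 = 109
… (106 more)
Depot - stop 2 - stop 3 - stop 4 - stop 1 - stop 5: 15+22+11+16+8 = 72  ← best
The minimum is 72.
One shortest path: Depot → stop 2 → stop 3 → stop 4 → stop 1 → stop 5.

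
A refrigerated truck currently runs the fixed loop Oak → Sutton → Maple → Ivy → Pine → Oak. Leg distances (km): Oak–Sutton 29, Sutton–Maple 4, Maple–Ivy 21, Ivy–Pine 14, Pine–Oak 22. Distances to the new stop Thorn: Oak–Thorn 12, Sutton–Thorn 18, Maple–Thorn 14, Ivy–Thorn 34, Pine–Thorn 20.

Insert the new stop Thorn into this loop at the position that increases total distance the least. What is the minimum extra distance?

+1 km — insert Thorn between Oak and Sutton.

Insertion cost between consecutive stops i–j is d(i,Thorn) + d(Thorn,j) − d(i,j):
  between Oak and Sutton: 12 + 18 − 29 = 1
  between Sutton and Maple: 18 + 14 − 4 = 28
  between Maple and Ivy: 14 + 34 − 21 = 27
  between Ivy and Pine: 34 + 20 − 14 = 40
  between Pine and Oak: 20 + 12 − 22 = 10
Cheapest insertion is between Oak and Sutton, adding 1.
New total = 90 + 1 = 91.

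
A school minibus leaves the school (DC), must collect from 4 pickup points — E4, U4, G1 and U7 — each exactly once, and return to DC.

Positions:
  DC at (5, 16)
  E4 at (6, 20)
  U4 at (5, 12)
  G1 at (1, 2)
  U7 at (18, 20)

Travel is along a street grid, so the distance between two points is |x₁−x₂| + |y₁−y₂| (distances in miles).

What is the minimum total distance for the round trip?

Minimum total distance: 70 miles.

DC→E4→U4→G1→U7→DC: 5+9+14+35+17 = 80
DC→E4→U4→U7→G1→DC: 5+9+21+35+18 = 88
DC→E4→G1→U4→U7→DC: 5+23+14+21+17 = 80
DC→E4→G1→U7→U4→DC: 5+23+35+21+4 = 88
DC→E4→U7→U4→G1→DC: 5+12+21+14+18 = 70
DC→E4→U7→G1→U4→DC: 5+12+35+14+4 = 70
DC→U4→E4→G1→U7→DC: 4+9+23+35+17 = 88
DC→U4→E4→U7→G1→DC: 4+9+12+35+18 = 78
DC→U4→G1→E4→U7→DC: 4+14+23+12+17 = 70
DC→U4→U7→E4→G1→DC: 4+21+12+23+18 = 78
DC→G1→E4→U4→U7→DC: 18+23+9+21+17 = 88
DC→G1→U4→E4→U7→DC: 18+14+9+12+17 = 70
The minimum is 70.
One optimal route: DC → E4 → U7 → U4 → G1 → DC (or its reverse).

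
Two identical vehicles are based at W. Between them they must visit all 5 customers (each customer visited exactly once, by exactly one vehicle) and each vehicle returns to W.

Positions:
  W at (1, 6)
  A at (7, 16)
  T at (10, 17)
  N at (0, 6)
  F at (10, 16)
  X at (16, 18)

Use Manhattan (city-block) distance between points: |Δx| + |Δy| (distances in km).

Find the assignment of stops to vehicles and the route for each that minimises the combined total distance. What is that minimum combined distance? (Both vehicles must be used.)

56 km — the smallest possible combined total.

Check every non-empty split of the stops between the two vehicles; for each half take its own optimal tour:
  {A} + {T, N, F, X}: 32 + 56 = 88
  {T} + {A, N, F, X}: 40 + 56 = 96
  {A, T} + {N, F, X}: 40 + 56 = 96
  {N} + {A, T, F, X}: 2 + 54 = 56
  {A, N} + {T, F, X}: 34 + 54 = 88
  {T, N} + {A, F, X}: 42 + 54 = 96
  … (15 splits in total)
Best: vehicle 1 W → N → W = 2; vehicle 2 W → A → T → X → F → W = 54; combined 56.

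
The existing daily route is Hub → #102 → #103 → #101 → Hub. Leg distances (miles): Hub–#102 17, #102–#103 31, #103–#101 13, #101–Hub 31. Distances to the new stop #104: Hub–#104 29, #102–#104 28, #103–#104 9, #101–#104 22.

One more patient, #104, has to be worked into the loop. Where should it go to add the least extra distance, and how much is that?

+6 miles — insert #104 between #102 and #103.

Insertion cost between consecutive stops i–j is d(i,#104) + d(#104,j) − d(i,j):
  between Hub and #102: 29 + 28 − 17 = 40
  between #102 and #103: 28 + 9 − 31 = 6
  between #103 and #101: 9 + 22 − 13 = 18
  between #101 and Hub: 22 + 29 − 31 = 20
Cheapest insertion is between #102 and #103, adding 6.
New total = 92 + 6 = 98.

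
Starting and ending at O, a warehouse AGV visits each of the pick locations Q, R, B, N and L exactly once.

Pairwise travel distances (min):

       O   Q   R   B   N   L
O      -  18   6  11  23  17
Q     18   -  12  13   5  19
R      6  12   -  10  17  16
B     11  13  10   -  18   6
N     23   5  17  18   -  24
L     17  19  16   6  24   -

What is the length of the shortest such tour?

64 min — the shortest possible round trip.

O → Q → R → B → N → L → O: 18+12+10+18+24+17 = 99
O → Q → R → B → L → N → O: 18+12+10+6+24+23 = 93
O → Q → R → N → B → L → O: 18+12+17+18+6+17 = 88
O → Q → R → N → L → B → O: 18+12+17+24+6+11 = 88
O → Q → R → L → B → N → O: 18+12+16+6+18+23 = 93
O → Q → R → L → N → B → O: 18+12+16+24+18+11 = 99
O → Q → B → R → N → L → O: 18+13+10+17+24+17 = 99
O → Q → B → R → L → N → O: 18+13+10+16+24+23 = 104
O → Q → B → N → R → L → O: 18+13+18+17+16+17 = 99
O → Q → B → N → L → R → O: 18+13+18+24+16+6 = 95
O → Q → B → L → R → N → O: 18+13+6+16+17+23 = 93
O → Q → B → L → N → R → O: 18+13+6+24+17+6 = 84
O → Q → N → R → B → L → O: 18+5+17+10+6+17 = 73
O → Q → N → R → L → B → O: 18+5+17+16+6+11 = 73
… (46 more)
O → R → Q → N → B → L → O: 6+12+5+18+6+17 = 64  ← best
The minimum is 64.
One optimal route: O → R → Q → N → B → L → O (or its reverse).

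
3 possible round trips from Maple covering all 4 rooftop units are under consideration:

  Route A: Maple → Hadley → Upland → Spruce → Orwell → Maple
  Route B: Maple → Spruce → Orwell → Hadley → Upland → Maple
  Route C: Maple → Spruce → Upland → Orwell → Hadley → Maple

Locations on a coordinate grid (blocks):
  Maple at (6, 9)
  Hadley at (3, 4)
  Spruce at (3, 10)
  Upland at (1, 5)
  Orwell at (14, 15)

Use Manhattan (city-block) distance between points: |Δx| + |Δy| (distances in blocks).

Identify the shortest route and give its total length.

48 blocks — Route A is the shortest.

Route A: 8 + 3 + 7 + 16 + 14 = 48
Route B: 4 + 16 + 22 + 3 + 9 = 54
Route C: 4 + 7 + 23 + 22 + 8 = 64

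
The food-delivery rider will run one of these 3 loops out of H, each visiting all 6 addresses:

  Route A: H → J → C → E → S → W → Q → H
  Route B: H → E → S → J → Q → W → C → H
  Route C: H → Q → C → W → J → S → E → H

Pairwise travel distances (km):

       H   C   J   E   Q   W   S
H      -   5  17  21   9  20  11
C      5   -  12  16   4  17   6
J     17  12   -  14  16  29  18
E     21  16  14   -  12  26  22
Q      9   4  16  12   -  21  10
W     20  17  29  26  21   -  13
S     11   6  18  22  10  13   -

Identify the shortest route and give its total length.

110 km — Route A is the shortest.

Route A: 17 + 12 + 16 + 22 + 13 + 21 + 9 = 110
Route B: 21 + 22 + 18 + 16 + 21 + 17 + 5 = 120
Route C: 9 + 4 + 17 + 29 + 18 + 22 + 21 = 120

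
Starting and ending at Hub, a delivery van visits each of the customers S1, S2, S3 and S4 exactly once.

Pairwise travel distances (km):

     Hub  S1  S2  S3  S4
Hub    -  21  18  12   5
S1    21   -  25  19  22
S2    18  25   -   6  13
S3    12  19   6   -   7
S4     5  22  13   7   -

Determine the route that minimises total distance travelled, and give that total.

64 km — the shortest possible round trip.

There are 12 distinct closed tours to check (reversals are equivalent).
Hub-S1-S2-S3-S4-Hub: 21+25+6+7+5 = 64
Hub-S1-S2-S4-S3-Hub: 21+25+13+7+12 = 78
Hub-S1-S3-S2-S4-Hub: 21+19+6+13+5 = 64
Hub-S1-S3-S4-S2-Hub: 21+19+7+13+18 = 78
Hub-S1-S4-S2-S3-Hub: 21+22+13+6+12 = 74
Hub-S1-S4-S3-S2-Hub: 21+22+7+6+18 = 74
Hub-S2-S1-S3-S4-Hub: 18+25+19+7+5 = 74
Hub-S2-S1-S4-S3-Hub: 18+25+22+7+12 = 84
Hub-S2-S3-S1-S4-Hub: 18+6+19+22+5 = 70
Hub-S2-S4-S1-S3-Hub: 18+13+22+19+12 = 84
Hub-S3-S1-S2-S4-Hub: 12+19+25+13+5 = 74
Hub-S3-S2-S1-S4-Hub: 12+6+25+22+5 = 70
The minimum is 64.
One optimal route: Hub → S1 → S2 → S3 → S4 → Hub (or its reverse).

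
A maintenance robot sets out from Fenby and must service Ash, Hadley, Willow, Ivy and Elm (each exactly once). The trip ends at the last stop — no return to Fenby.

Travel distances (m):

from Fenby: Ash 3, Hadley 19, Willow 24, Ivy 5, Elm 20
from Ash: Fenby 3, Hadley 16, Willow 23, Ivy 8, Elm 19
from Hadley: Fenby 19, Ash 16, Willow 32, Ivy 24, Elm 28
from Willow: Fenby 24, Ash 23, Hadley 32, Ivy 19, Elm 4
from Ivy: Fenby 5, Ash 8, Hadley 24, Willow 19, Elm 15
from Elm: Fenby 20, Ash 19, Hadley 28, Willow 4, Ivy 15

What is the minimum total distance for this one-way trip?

Minimum one-way distance = 61 m.

There are 5! = 120 possible orderings.
Fenby → Ash → Hadley → Willow → Ivy → Elm: 3+16+32+19+15 = 85
Fenby → Ash → Hadley → Willow → Elm → Ivy: 3+16+32+4+15 = 70
Fenby → Ash → Hadley → Ivy → Willow → Elm: 3+16+24+19+4 = 66
Fenby → Ash → Hadley → Ivy → Elm → Willow: 3+16+24+15+4 = 62
Fenby → Ash → Hadley → Elm → Willow → Ivy: 3+16+28+4+19 = 70
Fenby → Ash → Hadley → Elm → Ivy → Willow: 3+16+28+15+19 = 81
Fenby → Ash → Willow → Hadley → Ivy → Elm: 3+23+32+24+15 = 97
Fenby → Ash → Willow → Hadley → Elm → Ivy: 3+23+32+28+15 = 101
Fenby → Ash → Willow → Ivy → Hadley → Elm: 3+23+19+24+28 = 97
Fenby → Ash → Willow → Ivy → Elm → Hadley: 3+23+19+15+28 = 88
Fenby → Ash → Willow → Elm → Hadley → Ivy: 3+23+4+28+24 = 82
Fenby → Ash → Willow → Elm → Ivy → Hadley: 3+23+4+15+24 = 69
Fenby → Ash → Ivy → Hadley → Willow → Elm: 3+8+24+32+4 = 71
Fenby → Ash → Ivy → Hadley → Elm → Willow: 3+8+24+28+4 = 67
… (106 more)
Fenby → Ivy → Ash → Hadley → Elm → Willow: 5+8+16+28+4 = 61  ← best
The minimum is 61.
One shortest path: Fenby → Ivy → Ash → Hadley → Elm → Willow.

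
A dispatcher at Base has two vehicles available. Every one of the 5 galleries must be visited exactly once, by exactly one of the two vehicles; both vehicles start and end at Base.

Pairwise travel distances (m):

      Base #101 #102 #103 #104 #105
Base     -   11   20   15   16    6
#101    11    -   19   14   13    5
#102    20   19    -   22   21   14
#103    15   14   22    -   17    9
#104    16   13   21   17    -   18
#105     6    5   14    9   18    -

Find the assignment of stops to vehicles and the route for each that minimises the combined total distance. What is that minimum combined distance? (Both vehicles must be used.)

There are 2^4 − 1 = 15 ways to divide the 5 stops into two non-empty groups. For each, the best each vehicle can do is its own shortest tour through its group:
  {#101} + {#102, #103, #104, #105}: 22 + 73 = 95
  {#102} + {#101, #103, #104, #105}: 40 + 56 = 96
  {#101, #102} + {#103, #104, #105}: 50 + 48 = 98
  {#103} + {#101, #102, #104, #105}: 30 + 65 = 95
  {#101, #103} + {#102, #104, #105}: 40 + 57 = 97
  {#102, #103} + {#101, #104, #105}: 57 + 40 = 97
  … (15 splits in total)
  {#101, #102, #103, #104} + {#105}: 82 + 12 = 94  ← best
Best: vehicle 1 Base → #101 → #104 → #102 → #103 → Base = 82; vehicle 2 Base → #105 → Base = 12; combined 94.

94 m — the smallest possible combined total.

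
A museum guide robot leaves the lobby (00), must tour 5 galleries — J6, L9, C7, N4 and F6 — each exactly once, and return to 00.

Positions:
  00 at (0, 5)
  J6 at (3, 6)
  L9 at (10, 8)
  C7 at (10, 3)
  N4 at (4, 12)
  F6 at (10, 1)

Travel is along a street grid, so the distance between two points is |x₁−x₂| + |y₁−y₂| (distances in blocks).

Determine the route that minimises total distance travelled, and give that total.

42 blocks — the shortest possible round trip.

With 5 stops there are 5!/2 = 60 distinct round trips (a route and its reverse cost the same).
00→J6→L9→C7→N4→F6→00: 4+9+5+15+17+14 = 64
00→J6→L9→C7→F6→N4→00: 4+9+5+2+17+11 = 48
00→J6→L9→N4→C7→F6→00: 4+9+10+15+2+14 = 54
00→J6→L9→N4→F6→C7→00: 4+9+10+17+2+12 = 54
00→J6→L9→F6→C7→N4→00: 4+9+7+2+15+11 = 48
00→J6→L9→F6→N4→C7→00: 4+9+7+17+15+12 = 64
00→J6→C7→L9→N4→F6→00: 4+10+5+10+17+14 = 60
00→J6→C7→L9→F6→N4→00: 4+10+5+7+17+11 = 54
00→J6→C7→N4→L9→F6→00: 4+10+15+10+7+14 = 60
00→J6→C7→N4→F6→L9→00: 4+10+15+17+7+13 = 66
00→J6→C7→F6→L9→N4→00: 4+10+2+7+10+11 = 44
00→J6→C7→F6→N4→L9→00: 4+10+2+17+10+13 = 56
00→J6→N4→L9→C7→F6→00: 4+7+10+5+2+14 = 42
00→J6→N4→L9→F6→C7→00: 4+7+10+7+2+12 = 42
… (46 more)
The minimum is 42.
One optimal route: 00 → J6 → N4 → L9 → C7 → F6 → 00 (or its reverse).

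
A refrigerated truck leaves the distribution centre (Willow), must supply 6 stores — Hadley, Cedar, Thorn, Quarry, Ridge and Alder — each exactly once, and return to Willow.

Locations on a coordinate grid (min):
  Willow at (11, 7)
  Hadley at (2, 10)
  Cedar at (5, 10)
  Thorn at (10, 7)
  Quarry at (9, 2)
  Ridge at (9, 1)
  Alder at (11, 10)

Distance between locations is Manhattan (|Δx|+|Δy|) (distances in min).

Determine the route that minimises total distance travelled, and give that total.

36 min — the shortest possible round trip.

There are 360 distinct closed tours to check (reversals are equivalent).
Willow → Hadley → Cedar → Thorn → Quarry → Ridge → Alder → Willow: 12+3+8+6+1+11+3 = 44
Willow → Hadley → Cedar → Thorn → Quarry → Alder → Ridge → Willow: 12+3+8+6+10+11+8 = 58
Willow → Hadley → Cedar → Thorn → Ridge → Quarry → Alder → Willow: 12+3+8+7+1+10+3 = 44
Willow → Hadley → Cedar → Thorn → Ridge → Alder → Quarry → Willow: 12+3+8+7+11+10+7 = 58
Willow → Hadley → Cedar → Thorn → Alder → Quarry → Ridge → Willow: 12+3+8+4+10+1+8 = 46
Willow → Hadley → Cedar → Thorn → Alder → Ridge → Quarry → Willow: 12+3+8+4+11+1+7 = 46
Willow → Hadley → Cedar → Quarry → Thorn → Ridge → Alder → Willow: 12+3+12+6+7+11+3 = 54
Willow → Hadley → Cedar → Quarry → Thorn → Alder → Ridge → Willow: 12+3+12+6+4+11+8 = 56
… (352 more)
Willow → Thorn → Quarry → Ridge → Hadley → Cedar → Alder → Willow: 1+6+1+16+3+6+3 = 36  ← best
The minimum is 36.
One optimal route: Willow → Thorn → Quarry → Ridge → Hadley → Cedar → Alder → Willow (or its reverse).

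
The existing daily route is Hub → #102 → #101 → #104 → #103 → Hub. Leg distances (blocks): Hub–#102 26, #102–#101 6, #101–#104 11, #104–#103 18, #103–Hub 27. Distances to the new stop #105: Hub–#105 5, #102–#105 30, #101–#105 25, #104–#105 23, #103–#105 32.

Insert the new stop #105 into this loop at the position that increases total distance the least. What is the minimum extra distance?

Insertion cost between consecutive stops i–j is d(i,#105) + d(#105,j) − d(i,j):
  between Hub and #102: 5 + 30 − 26 = 9
  between #102 and #101: 30 + 25 − 6 = 49
  between #101 and #104: 25 + 23 − 11 = 37
  between #104 and #103: 23 + 32 − 18 = 37
  between #103 and Hub: 32 + 5 − 27 = 10
Cheapest insertion is between Hub and #102, adding 9.
New total = 88 + 9 = 97.

Minimum extra distance: 9 blocks, inserting #105 between Hub and #102.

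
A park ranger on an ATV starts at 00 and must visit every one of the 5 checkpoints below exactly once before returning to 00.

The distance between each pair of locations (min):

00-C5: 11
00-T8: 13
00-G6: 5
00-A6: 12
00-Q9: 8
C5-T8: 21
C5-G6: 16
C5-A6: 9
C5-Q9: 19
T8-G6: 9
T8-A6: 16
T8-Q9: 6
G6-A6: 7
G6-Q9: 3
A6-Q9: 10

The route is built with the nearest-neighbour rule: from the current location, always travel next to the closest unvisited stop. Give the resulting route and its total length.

From 00: distances to unvisited — G6=5, Q9=8, C5=11, A6=12, T8=13. Nearest is G6 (5).
From G6: distances to unvisited — Q9=3, A6=7, T8=9, C5=16. Nearest is Q9 (3).
From Q9: distances to unvisited — T8=6, A6=10, C5=19. Nearest is T8 (6).
From T8: distances to unvisited — A6=16, C5=21. Nearest is A6 (16).
From A6: distances to unvisited — C5=9. Nearest is C5 (9).
Return C5→00: 11.
Total = 5 + 3 + 6 + 16 + 9 + 11 = 50.

Nearest-neighbour total = 50 min; route 00 → G6 → Q9 → T8 → A6 → C5 → 00.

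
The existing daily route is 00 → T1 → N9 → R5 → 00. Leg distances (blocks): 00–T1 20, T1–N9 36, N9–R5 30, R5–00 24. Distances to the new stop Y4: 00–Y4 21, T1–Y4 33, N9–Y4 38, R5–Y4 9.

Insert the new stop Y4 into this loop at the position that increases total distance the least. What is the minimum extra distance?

Insertion cost between consecutive stops i–j is d(i,Y4) + d(Y4,j) − d(i,j):
  between 00 and T1: 21 + 33 − 20 = 34
  between T1 and N9: 33 + 38 − 36 = 35
  between N9 and R5: 38 + 9 − 30 = 17
  between R5 and 00: 9 + 21 − 24 = 6
Cheapest insertion is between R5 and 00, adding 6.
New total = 110 + 6 = 116.

+6 blocks — insert Y4 between R5 and 00.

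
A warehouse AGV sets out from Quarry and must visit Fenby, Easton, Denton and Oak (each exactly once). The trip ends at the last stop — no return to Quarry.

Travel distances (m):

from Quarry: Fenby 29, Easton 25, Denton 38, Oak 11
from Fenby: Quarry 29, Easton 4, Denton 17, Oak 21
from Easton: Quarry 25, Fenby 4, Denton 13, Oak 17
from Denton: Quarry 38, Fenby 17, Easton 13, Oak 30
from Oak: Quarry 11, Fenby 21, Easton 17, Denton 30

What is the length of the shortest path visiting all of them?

Shortest open route: 49 m.

There are 4! = 24 possible orderings.
Quarry→Fenby→Easton→Denton→Oak: 29+4+13+30 = 76
Quarry→Fenby→Easton→Oak→Denton: 29+4+17+30 = 80
Quarry→Fenby→Denton→Easton→Oak: 29+17+13+17 = 76
Quarry→Fenby→Denton→Oak→Easton: 29+17+30+17 = 93
Quarry→Fenby→Oak→Easton→Denton: 29+21+17+13 = 80
Quarry→Fenby→Oak→Denton→Easton: 29+21+30+13 = 93
Quarry→Easton→Fenby→Denton→Oak: 25+4+17+30 = 76
Quarry→Easton→Fenby→Oak→Denton: 25+4+21+30 = 80
Quarry→Easton→Denton→Fenby→Oak: 25+13+17+21 = 76
Quarry→Easton→Denton→Oak→Fenby: 25+13+30+21 = 89
Quarry→Easton→Oak→Fenby→Denton: 25+17+21+17 = 80
Quarry→Easton→Oak→Denton→Fenby: 25+17+30+17 = 89
Quarry→Denton→Fenby→Easton→Oak: 38+17+4+17 = 76
Quarry→Denton→Fenby→Oak→Easton: 38+17+21+17 = 93
… (10 more)
Quarry→Oak→Fenby→Easton→Denton: 11+21+4+13 = 49  ← best
The minimum is 49.
One shortest path: Quarry → Oak → Fenby → Easton → Denton.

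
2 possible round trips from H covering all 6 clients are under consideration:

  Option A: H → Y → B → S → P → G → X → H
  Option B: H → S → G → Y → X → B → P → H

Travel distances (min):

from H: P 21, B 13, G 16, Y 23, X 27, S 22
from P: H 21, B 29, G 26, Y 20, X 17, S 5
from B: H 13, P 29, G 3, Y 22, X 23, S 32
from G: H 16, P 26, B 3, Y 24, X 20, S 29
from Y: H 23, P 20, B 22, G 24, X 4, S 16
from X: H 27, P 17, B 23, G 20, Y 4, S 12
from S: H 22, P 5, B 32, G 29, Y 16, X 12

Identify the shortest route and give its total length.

Option A: 23 + 22 + 32 + 5 + 26 + 20 + 27 = 155
Option B: 22 + 29 + 24 + 4 + 23 + 29 + 21 = 152

Shortest is Option B, total 152 min.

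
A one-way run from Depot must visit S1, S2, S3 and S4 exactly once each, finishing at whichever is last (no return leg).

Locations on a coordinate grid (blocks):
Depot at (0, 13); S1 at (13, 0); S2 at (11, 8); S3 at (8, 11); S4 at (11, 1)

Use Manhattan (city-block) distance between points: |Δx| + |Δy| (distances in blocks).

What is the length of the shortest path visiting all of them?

26 blocks — the minimum one-way total.

There are 4! = 24 possible orderings.
Depot → S1 → S2 → S3 → S4: 26+10+6+13 = 55
Depot → S1 → S2 → S4 → S3: 26+10+7+13 = 56
Depot → S1 → S3 → S2 → S4: 26+16+6+7 = 55
Depot → S1 → S3 → S4 → S2: 26+16+13+7 = 62
Depot → S1 → S4 → S2 → S3: 26+3+7+6 = 42
Depot → S1 → S4 → S3 → S2: 26+3+13+6 = 48
Depot → S2 → S1 → S3 → S4: 16+10+16+13 = 55
Depot → S2 → S1 → S4 → S3: 16+10+3+13 = 42
Depot → S2 → S3 → S1 → S4: 16+6+16+3 = 41
Depot → S2 → S3 → S4 → S1: 16+6+13+3 = 38
Depot → S2 → S4 → S1 → S3: 16+7+3+16 = 42
Depot → S2 → S4 → S3 → S1: 16+7+13+16 = 52
Depot → S3 → S1 → S2 → S4: 10+16+10+7 = 43
Depot → S3 → S1 → S4 → S2: 10+16+3+7 = 36
… (10 more)
Depot → S3 → S2 → S4 → S1: 10+6+7+3 = 26  ← best
The minimum is 26.
One shortest path: Depot → S3 → S2 → S4 → S1.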